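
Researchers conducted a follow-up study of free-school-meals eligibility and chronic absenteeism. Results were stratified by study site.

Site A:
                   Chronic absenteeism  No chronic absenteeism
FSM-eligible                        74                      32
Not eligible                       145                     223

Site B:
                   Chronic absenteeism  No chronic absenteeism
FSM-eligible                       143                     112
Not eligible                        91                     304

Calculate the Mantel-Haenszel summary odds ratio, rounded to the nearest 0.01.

3.99

OR_MH = Σ(aᵢdᵢ/nᵢ) / Σ(bᵢcᵢ/nᵢ), where nᵢ is the stratum total.
Stratum 1 (Site A): n = 474; a·d/n = 74·223/474 = 34.8143; b·c/n = 32·145/474 = 9.7890
Stratum 2 (Site B): n = 650; a·d/n = 143·304/650 = 66.8800; b·c/n = 112·91/650 = 15.6800
OR_MH = (34.8143 + 66.8800) / (9.7890 + 15.6800) = 101.6943 / 25.4690 = 3.99286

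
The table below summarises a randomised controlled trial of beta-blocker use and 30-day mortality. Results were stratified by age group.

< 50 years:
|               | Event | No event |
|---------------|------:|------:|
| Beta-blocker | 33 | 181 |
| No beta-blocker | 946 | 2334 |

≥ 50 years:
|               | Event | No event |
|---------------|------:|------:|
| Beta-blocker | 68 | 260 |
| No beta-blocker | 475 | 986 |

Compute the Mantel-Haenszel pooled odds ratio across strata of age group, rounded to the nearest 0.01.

0.50

OR_MH = Σ(aᵢdᵢ/nᵢ) / Σ(bᵢcᵢ/nᵢ), where nᵢ is the stratum total.
Stratum 1 (< 50 years): n = 3494; a·d/n = 33·2334/3494 = 22.0441; b·c/n = 181·946/3494 = 49.0057
Stratum 2 (≥ 50 years): n = 1789; a·d/n = 68·986/1789 = 37.4779; b·c/n = 260·475/1789 = 69.0330
OR_MH = (22.0441 + 37.4779) / (49.0057 + 69.0330) = 59.5220 / 118.0387 = 0.50426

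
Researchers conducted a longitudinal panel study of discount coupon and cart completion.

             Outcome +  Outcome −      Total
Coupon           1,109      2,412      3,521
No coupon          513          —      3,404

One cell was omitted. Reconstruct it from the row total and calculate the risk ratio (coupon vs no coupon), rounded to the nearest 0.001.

The missing cell is in the unexposed row: 3404 − 513 = 2891.
So a = 1109, b = 2412, c = 513, d = 2891.
RR = [a/(a+b)] / [c/(c+d)] = (1109/3521) / (513/3404) = 0.31497/0.15071 = 2.08996

2.090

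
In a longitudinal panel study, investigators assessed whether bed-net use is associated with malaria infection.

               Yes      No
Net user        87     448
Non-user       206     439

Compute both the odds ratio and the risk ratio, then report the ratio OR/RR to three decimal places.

Cells: a = 87, b = 448, c = 206, d = 439.
OR = (87·439)/(448·206) = 38193/92288 = 0.41385
Risk in exposed = 87/535 = 0.16262; risk in unexposed = 206/645 = 0.31938; RR = 0.50916
OR/RR = 0.41385 / 0.50916 = 0.81279
The outcome is not rare, so the OR lies further from 1 than the RR.

0.813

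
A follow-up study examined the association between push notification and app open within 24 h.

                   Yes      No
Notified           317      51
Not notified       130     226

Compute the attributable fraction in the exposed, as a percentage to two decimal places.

57.61

Cells: a = 317, b = 51, c = 130, d = 226.
Risk in exposed = 317/368 = 0.86141; risk in unexposed = 130/356 = 0.36517.
RR = 0.86141/0.36517 = 2.35895
AR% = (RR − 1)/RR × 100 = (2.35895 − 1)/2.35895 × 100 = 57.6082%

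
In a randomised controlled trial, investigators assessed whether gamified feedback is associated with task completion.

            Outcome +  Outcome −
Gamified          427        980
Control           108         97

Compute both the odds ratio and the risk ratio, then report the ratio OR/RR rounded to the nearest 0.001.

Cells: a = 427, b = 980, c = 108, d = 97.
OR = (427·97)/(980·108) = 41419/105840 = 0.39134
Risk in exposed = 427/1407 = 0.30348; risk in unexposed = 108/205 = 0.52683; RR = 0.57605
OR/RR = 0.39134 / 0.57605 = 0.67934
The outcome is not rare, so the OR lies further from 1 than the RR.

0.679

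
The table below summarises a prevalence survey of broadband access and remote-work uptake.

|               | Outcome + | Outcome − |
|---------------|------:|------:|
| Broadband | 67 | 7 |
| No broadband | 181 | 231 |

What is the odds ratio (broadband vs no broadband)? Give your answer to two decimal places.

12.22

Cells: a = 67, b = 7, c = 181, d = 231.
OR = (a·d)/(b·c) = (67 × 231) / (7 × 181) = 15477 / 1267 = 12.21547
The odds of remote-work uptake are about 12.22 times as high in the broadband group.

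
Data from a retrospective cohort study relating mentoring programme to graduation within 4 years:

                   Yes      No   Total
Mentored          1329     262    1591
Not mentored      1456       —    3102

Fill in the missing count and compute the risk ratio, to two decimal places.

1.78

The missing cell is in the unexposed row: 3102 − 1456 = 1646.
So a = 1329, b = 262, c = 1456, d = 1646.
RR = [a/(a+b)] / [c/(c+d)] = (1329/1591) / (1456/3102) = 0.83532/0.46937 = 1.77965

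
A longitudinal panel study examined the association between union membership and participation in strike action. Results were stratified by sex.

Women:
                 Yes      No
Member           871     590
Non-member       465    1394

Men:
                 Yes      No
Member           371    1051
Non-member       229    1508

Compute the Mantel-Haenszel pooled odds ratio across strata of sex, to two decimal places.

OR_MH = Σ(aᵢdᵢ/nᵢ) / Σ(bᵢcᵢ/nᵢ), where nᵢ is the stratum total.
Stratum 1 (Women): n = 3320; a·d/n = 871·1394/3320 = 365.7151; b·c/n = 590·465/3320 = 82.6355
Stratum 2 (Men): n = 3159; a·d/n = 371·1508/3159 = 177.1029; b·c/n = 1051·229/3159 = 76.1884
OR_MH = (365.7151 + 177.1029) / (82.6355 + 76.1884) = 542.8179 / 158.8239 = 3.41773

3.42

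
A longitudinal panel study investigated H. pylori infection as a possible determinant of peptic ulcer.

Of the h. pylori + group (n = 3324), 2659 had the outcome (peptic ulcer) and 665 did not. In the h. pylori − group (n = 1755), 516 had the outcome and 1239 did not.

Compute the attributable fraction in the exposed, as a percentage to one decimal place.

From the description: a = 2659, b = 665, c = 516, d = 1239.
Risk in exposed = 2659/3324 = 0.79994; risk in unexposed = 516/1755 = 0.29402.
RR = 0.79994/0.29402 = 2.72073
AR% = (RR − 1)/RR × 100 = (2.72073 − 1)/2.72073 × 100 = 63.2451%

63.2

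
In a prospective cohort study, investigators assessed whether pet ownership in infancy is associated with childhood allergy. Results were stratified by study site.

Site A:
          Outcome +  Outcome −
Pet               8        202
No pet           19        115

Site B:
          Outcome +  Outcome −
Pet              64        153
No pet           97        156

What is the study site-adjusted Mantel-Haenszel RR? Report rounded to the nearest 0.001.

RR_MH = Σ(aᵢ·n₀ᵢ/nᵢ) / Σ(cᵢ·n₁ᵢ/nᵢ), with n₁ᵢ = aᵢ+bᵢ (exposed), n₀ᵢ = cᵢ+dᵢ (unexposed), nᵢ = n₁ᵢ+n₀ᵢ.
Stratum 1 (Site A): n₁ = 210, n₀ = 134, n = 344; a·n₀/n = 8·134/344 = 3.1163; c·n₁/n = 19·210/344 = 11.5988
Stratum 2 (Site B): n₁ = 217, n₀ = 253, n = 470; a·n₀/n = 64·253/470 = 34.4511; c·n₁/n = 97·217/470 = 44.7851
RR_MH = (3.1163 + 34.4511) / (11.5988 + 44.7851) = 37.5673 / 56.3839 = 0.66628

0.666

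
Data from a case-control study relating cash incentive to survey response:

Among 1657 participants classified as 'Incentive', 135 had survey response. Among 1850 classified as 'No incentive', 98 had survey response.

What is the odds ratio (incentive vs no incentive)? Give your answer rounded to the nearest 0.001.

1.586

From the description: a = 135, b = 1522, c = 98, d = 1752.
OR = (a·d)/(b·c) = (135 × 1752) / (1522 × 98) = 236520 / 149156 = 1.58572
The odds of survey response are about 1.59 times as high in the incentive group.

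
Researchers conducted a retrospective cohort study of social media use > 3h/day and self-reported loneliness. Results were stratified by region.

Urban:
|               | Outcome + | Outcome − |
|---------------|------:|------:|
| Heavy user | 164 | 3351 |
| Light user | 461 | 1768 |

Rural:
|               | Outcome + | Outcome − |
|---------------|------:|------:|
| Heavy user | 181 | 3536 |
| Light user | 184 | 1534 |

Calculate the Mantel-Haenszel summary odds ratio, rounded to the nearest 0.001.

0.261

OR_MH = Σ(aᵢdᵢ/nᵢ) / Σ(bᵢcᵢ/nᵢ), where nᵢ is the stratum total.
Stratum 1 (Urban): n = 5744; a·d/n = 164·1768/5744 = 50.4791; b·c/n = 3351·461/5744 = 268.9434
Stratum 2 (Rural): n = 5435; a·d/n = 181·1534/5435 = 51.0863; b·c/n = 3536·184/5435 = 119.7100
OR_MH = (50.4791 + 51.0863) / (268.9434 + 119.7100) = 101.5654 / 388.6534 = 0.26133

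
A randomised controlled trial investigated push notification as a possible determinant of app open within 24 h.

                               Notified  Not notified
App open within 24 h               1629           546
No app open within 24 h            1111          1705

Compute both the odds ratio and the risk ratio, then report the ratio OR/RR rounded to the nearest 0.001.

1.868

Reading the table with exposure as columns: a = 1629 (Notified, case), b = 1111 (Notified, non-case), c = 546 (Not notified, case), d = 1705.
OR = (1629·1705)/(1111·546) = 2777445/606606 = 4.57866
Risk in exposed = 1629/2740 = 0.59453; risk in unexposed = 546/2251 = 0.24256; RR = 2.45106
OR/RR = 4.57866 / 2.45106 = 1.86804
The outcome is not rare, so the OR lies further from 1 than the RR.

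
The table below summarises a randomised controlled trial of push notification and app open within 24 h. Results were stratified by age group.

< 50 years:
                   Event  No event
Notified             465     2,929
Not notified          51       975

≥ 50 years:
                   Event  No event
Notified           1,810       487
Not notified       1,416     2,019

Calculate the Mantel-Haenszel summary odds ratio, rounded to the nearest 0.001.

4.803

OR_MH = Σ(aᵢdᵢ/nᵢ) / Σ(bᵢcᵢ/nᵢ), where nᵢ is the stratum total.
Stratum 1 (< 50 years): n = 4420; a·d/n = 465·975/4420 = 102.5735; b·c/n = 2929·51/4420 = 33.7962
Stratum 2 (≥ 50 years): n = 5732; a·d/n = 1810·2019/5732 = 637.5419; b·c/n = 487·1416/5732 = 120.3057
OR_MH = (102.5735 + 637.5419) / (33.7962 + 120.3057) = 740.1154 / 154.1018 = 4.80277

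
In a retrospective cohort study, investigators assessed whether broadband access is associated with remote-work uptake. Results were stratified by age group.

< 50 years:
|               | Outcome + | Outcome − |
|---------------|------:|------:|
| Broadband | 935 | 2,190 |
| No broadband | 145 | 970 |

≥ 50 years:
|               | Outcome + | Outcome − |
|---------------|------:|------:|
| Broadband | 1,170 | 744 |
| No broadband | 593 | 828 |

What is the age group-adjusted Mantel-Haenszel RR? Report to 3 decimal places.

RR_MH = Σ(aᵢ·n₀ᵢ/nᵢ) / Σ(cᵢ·n₁ᵢ/nᵢ), with n₁ᵢ = aᵢ+bᵢ (exposed), n₀ᵢ = cᵢ+dᵢ (unexposed), nᵢ = n₁ᵢ+n₀ᵢ.
Stratum 1 (< 50 years): n₁ = 3125, n₀ = 1115, n = 4240; a·n₀/n = 935·1115/4240 = 245.8785; c·n₁/n = 145·3125/4240 = 106.8691
Stratum 2 (≥ 50 years): n₁ = 1914, n₀ = 1421, n = 3335; a·n₀/n = 1170·1421/3335 = 498.5217; c·n₁/n = 593·1914/3335 = 340.3304
RR_MH = (245.8785 + 498.5217) / (106.8691 + 340.3304) = 744.4003 / 447.1995 = 1.66458

1.665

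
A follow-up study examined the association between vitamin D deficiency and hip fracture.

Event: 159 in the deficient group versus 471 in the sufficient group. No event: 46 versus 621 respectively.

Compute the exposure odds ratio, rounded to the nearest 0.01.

From the description: a = 159, b = 46, c = 471, d = 621.
OR = (a·d)/(b·c) = (159 × 621) / (46 × 471) = 98739 / 21666 = 4.55732
The odds of hip fracture are about 4.56 times as high in the deficient group.

4.56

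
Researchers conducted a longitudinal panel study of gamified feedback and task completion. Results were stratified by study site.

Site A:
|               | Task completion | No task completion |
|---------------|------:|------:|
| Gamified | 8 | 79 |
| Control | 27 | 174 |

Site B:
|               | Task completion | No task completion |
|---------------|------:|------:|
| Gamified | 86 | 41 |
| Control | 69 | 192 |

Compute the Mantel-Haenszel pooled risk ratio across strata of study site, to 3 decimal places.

2.063

RR_MH = Σ(aᵢ·n₀ᵢ/nᵢ) / Σ(cᵢ·n₁ᵢ/nᵢ), with n₁ᵢ = aᵢ+bᵢ (exposed), n₀ᵢ = cᵢ+dᵢ (unexposed), nᵢ = n₁ᵢ+n₀ᵢ.
Stratum 1 (Site A): n₁ = 87, n₀ = 201, n = 288; a·n₀/n = 8·201/288 = 5.5833; c·n₁/n = 27·87/288 = 8.1562
Stratum 2 (Site B): n₁ = 127, n₀ = 261, n = 388; a·n₀/n = 86·261/388 = 57.8505; c·n₁/n = 69·127/388 = 22.5851
RR_MH = (5.5833 + 57.8505) / (8.1562 + 22.5851) = 63.4338 / 30.7413 = 2.06347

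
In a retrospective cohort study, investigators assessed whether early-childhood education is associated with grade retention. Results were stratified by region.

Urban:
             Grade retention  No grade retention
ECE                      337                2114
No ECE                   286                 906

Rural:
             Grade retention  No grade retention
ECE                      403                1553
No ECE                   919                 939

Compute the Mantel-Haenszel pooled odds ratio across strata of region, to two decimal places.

OR_MH = Σ(aᵢdᵢ/nᵢ) / Σ(bᵢcᵢ/nᵢ), where nᵢ is the stratum total.
Stratum 1 (Urban): n = 3643; a·d/n = 337·906/3643 = 83.8106; b·c/n = 2114·286/3643 = 165.9632
Stratum 2 (Rural): n = 3814; a·d/n = 403·939/3814 = 99.2179; b·c/n = 1553·919/3814 = 374.2021
OR_MH = (83.8106 + 99.2179) / (165.9632 + 374.2021) = 183.0285 / 540.1654 = 0.33884

0.34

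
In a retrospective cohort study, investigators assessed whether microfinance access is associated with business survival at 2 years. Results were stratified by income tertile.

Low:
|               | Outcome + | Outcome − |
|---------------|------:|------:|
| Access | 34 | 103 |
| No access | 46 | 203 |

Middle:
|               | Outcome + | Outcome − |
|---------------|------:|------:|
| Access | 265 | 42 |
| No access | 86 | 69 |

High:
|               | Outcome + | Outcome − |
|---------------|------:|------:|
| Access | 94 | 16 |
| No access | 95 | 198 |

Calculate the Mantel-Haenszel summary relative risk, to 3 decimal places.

RR_MH = Σ(aᵢ·n₀ᵢ/nᵢ) / Σ(cᵢ·n₁ᵢ/nᵢ), with n₁ᵢ = aᵢ+bᵢ (exposed), n₀ᵢ = cᵢ+dᵢ (unexposed), nᵢ = n₁ᵢ+n₀ᵢ.
Stratum 1 (Low): n₁ = 137, n₀ = 249, n = 386; a·n₀/n = 34·249/386 = 21.9326; c·n₁/n = 46·137/386 = 16.3264
Stratum 2 (Middle): n₁ = 307, n₀ = 155, n = 462; a·n₀/n = 265·155/462 = 88.9069; c·n₁/n = 86·307/462 = 57.1472
Stratum 3 (High): n₁ = 110, n₀ = 293, n = 403; a·n₀/n = 94·293/403 = 68.3424; c·n₁/n = 95·110/403 = 25.9305
RR_MH = (21.9326 + 88.9069 + 68.3424) / (16.3264 + 57.1472 + 25.9305) = 179.1820 / 99.4041 = 1.80256

1.803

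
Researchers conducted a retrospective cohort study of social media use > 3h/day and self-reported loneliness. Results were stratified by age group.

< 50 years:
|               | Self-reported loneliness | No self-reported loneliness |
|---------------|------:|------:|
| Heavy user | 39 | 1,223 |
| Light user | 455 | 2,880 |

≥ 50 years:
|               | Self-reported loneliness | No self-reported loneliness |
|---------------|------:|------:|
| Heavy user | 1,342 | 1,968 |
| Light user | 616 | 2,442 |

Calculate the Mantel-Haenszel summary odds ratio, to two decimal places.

1.73

OR_MH = Σ(aᵢdᵢ/nᵢ) / Σ(bᵢcᵢ/nᵢ), where nᵢ is the stratum total.
Stratum 1 (< 50 years): n = 4597; a·d/n = 39·2880/4597 = 24.4333; b·c/n = 1223·455/4597 = 121.0496
Stratum 2 (≥ 50 years): n = 6368; a·d/n = 1342·2442/6368 = 514.6300; b·c/n = 1968·616/6368 = 190.3719
OR_MH = (24.4333 + 514.6300) / (121.0496 + 190.3719) = 539.0634 / 311.4215 = 1.73098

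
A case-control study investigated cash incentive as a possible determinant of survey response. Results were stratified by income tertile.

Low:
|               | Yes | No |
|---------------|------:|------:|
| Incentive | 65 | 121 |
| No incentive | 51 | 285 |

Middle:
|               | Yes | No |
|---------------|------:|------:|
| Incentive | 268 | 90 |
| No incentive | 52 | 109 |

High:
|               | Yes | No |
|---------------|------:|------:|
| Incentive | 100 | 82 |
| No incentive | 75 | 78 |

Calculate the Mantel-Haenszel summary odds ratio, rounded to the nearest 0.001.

2.935

OR_MH = Σ(aᵢdᵢ/nᵢ) / Σ(bᵢcᵢ/nᵢ), where nᵢ is the stratum total.
Stratum 1 (Low): n = 522; a·d/n = 65·285/522 = 35.4885; b·c/n = 121·51/522 = 11.8218
Stratum 2 (Middle): n = 519; a·d/n = 268·109/519 = 56.2852; b·c/n = 90·52/519 = 9.0173
Stratum 3 (High): n = 335; a·d/n = 100·78/335 = 23.2836; b·c/n = 82·75/335 = 18.3582
OR_MH = (35.4885 + 56.2852 + 23.2836) / (11.8218 + 9.0173 + 18.3582) = 115.0573 / 39.1974 = 2.93533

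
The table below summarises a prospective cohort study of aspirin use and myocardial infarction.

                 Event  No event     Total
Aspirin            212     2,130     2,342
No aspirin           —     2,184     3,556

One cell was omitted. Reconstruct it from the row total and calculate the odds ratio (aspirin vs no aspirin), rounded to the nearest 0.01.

The missing cell is in the unexposed row: 3556 − 2184 = 1372.
So a = 212, b = 2130, c = 1372, d = 2184.
OR = (a·d)/(b·c) = (212 × 2184) / (2130 × 1372) = 463008 / 2922360 = 0.15844

0.16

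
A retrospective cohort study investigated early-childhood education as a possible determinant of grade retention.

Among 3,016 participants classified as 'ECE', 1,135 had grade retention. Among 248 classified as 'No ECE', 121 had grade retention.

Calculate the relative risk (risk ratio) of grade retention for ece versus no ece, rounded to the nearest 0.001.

0.771

From the description: a = 1135, b = 1881, c = 121, d = 127.
Risk in exposed = 1135/3016 = 0.37633; risk in unexposed = 121/248 = 0.48790.
RR = 0.37633 / 0.48790 = 0.77131
The risk is 23% lower among the exposed than among the unexposed.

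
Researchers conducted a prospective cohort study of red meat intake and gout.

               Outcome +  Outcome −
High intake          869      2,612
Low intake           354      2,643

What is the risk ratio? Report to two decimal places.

Cells: a = 869, b = 2612, c = 354, d = 2643.
Risk in exposed = 869/3481 = 0.24964; risk in unexposed = 354/2997 = 0.11812.
RR = 0.24964 / 0.11812 = 2.11349
The risk among the exposed is 2.11 times that among the unexposed.

2.11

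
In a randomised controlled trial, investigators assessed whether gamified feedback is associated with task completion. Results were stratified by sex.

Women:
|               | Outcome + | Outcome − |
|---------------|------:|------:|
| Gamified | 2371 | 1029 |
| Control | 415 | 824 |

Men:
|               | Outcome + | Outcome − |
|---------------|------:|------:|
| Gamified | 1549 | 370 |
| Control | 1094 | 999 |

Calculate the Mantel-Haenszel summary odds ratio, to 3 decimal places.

4.182

OR_MH = Σ(aᵢdᵢ/nᵢ) / Σ(bᵢcᵢ/nᵢ), where nᵢ is the stratum total.
Stratum 1 (Women): n = 4639; a·d/n = 2371·824/4639 = 421.1477; b·c/n = 1029·415/4639 = 92.0532
Stratum 2 (Men): n = 4012; a·d/n = 1549·999/4012 = 385.7056; b·c/n = 370·1094/4012 = 100.8923
OR_MH = (421.1477 + 385.7056) / (92.0532 + 100.8923) = 806.8533 / 192.9456 = 4.18177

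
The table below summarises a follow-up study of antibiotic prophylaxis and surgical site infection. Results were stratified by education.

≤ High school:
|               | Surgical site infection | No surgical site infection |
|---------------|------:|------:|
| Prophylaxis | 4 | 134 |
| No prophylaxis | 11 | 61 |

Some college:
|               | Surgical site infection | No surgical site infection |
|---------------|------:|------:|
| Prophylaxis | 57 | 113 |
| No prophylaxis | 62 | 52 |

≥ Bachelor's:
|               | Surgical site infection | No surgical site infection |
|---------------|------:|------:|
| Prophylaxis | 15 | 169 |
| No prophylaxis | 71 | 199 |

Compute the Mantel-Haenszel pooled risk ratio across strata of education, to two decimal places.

0.45

RR_MH = Σ(aᵢ·n₀ᵢ/nᵢ) / Σ(cᵢ·n₁ᵢ/nᵢ), with n₁ᵢ = aᵢ+bᵢ (exposed), n₀ᵢ = cᵢ+dᵢ (unexposed), nᵢ = n₁ᵢ+n₀ᵢ.
Stratum 1 (≤ High school): n₁ = 138, n₀ = 72, n = 210; a·n₀/n = 4·72/210 = 1.3714; c·n₁/n = 11·138/210 = 7.2286
Stratum 2 (Some college): n₁ = 170, n₀ = 114, n = 284; a·n₀/n = 57·114/284 = 22.8803; c·n₁/n = 62·170/284 = 37.1127
Stratum 3 (≥ Bachelor's): n₁ = 184, n₀ = 270, n = 454; a·n₀/n = 15·270/454 = 8.9207; c·n₁/n = 71·184/454 = 28.7753
RR_MH = (1.3714 + 22.8803 + 8.9207) / (7.2286 + 37.1127 + 28.7753) = 33.1724 / 73.1166 = 0.45369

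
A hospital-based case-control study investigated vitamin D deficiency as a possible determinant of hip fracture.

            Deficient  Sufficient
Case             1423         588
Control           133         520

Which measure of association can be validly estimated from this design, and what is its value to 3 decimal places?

9.462

Reading the table with exposure as columns: a = 1423 (Deficient, case), b = 133 (Deficient, non-case), c = 588 (Sufficient, case), d = 520.
This is a hospital-based case-control study: participants were sampled on outcome status, so risks in the source population cannot be estimated directly — relative risk is not valid here. The odds ratio is the appropriate measure.
OR = (a·d)/(b·c) = (1423 × 520) / (133 × 588) = 739960 / 78204 = 9.46192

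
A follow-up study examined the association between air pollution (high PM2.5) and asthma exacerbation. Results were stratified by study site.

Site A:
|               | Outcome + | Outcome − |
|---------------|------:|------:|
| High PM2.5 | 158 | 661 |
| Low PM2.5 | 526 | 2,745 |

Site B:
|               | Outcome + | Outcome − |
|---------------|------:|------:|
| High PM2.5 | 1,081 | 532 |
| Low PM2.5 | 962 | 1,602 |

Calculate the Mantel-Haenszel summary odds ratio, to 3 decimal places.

OR_MH = Σ(aᵢdᵢ/nᵢ) / Σ(bᵢcᵢ/nᵢ), where nᵢ is the stratum total.
Stratum 1 (Site A): n = 4090; a·d/n = 158·2745/4090 = 106.0416; b·c/n = 661·526/4090 = 85.0088
Stratum 2 (Site B): n = 4177; a·d/n = 1081·1602/4177 = 414.5947; b·c/n = 532·962/4177 = 122.5243
OR_MH = (106.0416 + 414.5947) / (85.0088 + 122.5243) = 520.6362 / 207.5331 = 2.50869

2.509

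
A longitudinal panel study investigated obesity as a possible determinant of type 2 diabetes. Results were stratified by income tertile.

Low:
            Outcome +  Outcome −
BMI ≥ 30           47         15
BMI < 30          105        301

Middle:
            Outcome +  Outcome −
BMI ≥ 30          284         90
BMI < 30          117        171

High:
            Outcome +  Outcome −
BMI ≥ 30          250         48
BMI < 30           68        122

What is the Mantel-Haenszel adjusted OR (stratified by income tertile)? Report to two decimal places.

OR_MH = Σ(aᵢdᵢ/nᵢ) / Σ(bᵢcᵢ/nᵢ), where nᵢ is the stratum total.
Stratum 1 (Low): n = 468; a·d/n = 47·301/468 = 30.2286; b·c/n = 15·105/468 = 3.3654
Stratum 2 (Middle): n = 662; a·d/n = 284·171/662 = 73.3595; b·c/n = 90·117/662 = 15.9063
Stratum 3 (High): n = 488; a·d/n = 250·122/488 = 62.5000; b·c/n = 48·68/488 = 6.6885
OR_MH = (30.2286 + 73.3595 + 62.5000) / (3.3654 + 15.9063 + 6.6885) = 166.0881 / 25.9603 = 6.39779

6.40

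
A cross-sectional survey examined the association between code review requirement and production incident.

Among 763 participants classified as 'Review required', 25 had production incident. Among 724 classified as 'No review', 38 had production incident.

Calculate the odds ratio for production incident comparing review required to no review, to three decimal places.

0.612

From the description: a = 25, b = 738, c = 38, d = 686.
OR = (a·d)/(b·c) = (25 × 686) / (738 × 38) = 17150 / 28044 = 0.61154
Exposure is associated with lower odds of production incident (OR = 0.61 < 1).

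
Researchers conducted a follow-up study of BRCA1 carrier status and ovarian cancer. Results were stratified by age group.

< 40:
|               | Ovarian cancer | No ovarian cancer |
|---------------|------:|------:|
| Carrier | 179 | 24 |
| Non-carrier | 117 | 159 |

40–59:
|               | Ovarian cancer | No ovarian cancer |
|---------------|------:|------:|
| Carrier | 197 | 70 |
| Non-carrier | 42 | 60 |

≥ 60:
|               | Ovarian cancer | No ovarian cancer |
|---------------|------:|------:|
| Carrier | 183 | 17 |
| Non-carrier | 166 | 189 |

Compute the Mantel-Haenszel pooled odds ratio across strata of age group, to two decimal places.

8.13

OR_MH = Σ(aᵢdᵢ/nᵢ) / Σ(bᵢcᵢ/nᵢ), where nᵢ is the stratum total.
Stratum 1 (< 40): n = 479; a·d/n = 179·159/479 = 59.4175; b·c/n = 24·117/479 = 5.8622
Stratum 2 (40–59): n = 369; a·d/n = 197·60/369 = 32.0325; b·c/n = 70·42/369 = 7.9675
Stratum 3 (≥ 60): n = 555; a·d/n = 183·189/555 = 62.3189; b·c/n = 17·166/555 = 5.0847
OR_MH = (59.4175 + 32.0325 + 62.3189) / (5.8622 + 7.9675 + 5.0847) = 153.7690 / 18.9144 = 8.12974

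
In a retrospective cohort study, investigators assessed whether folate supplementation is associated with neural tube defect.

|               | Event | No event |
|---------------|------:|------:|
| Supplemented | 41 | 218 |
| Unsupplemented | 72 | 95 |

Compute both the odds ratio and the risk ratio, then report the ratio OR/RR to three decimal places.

0.676

Cells: a = 41, b = 218, c = 72, d = 95.
OR = (41·95)/(218·72) = 3895/15696 = 0.24815
Risk in exposed = 41/259 = 0.15830; risk in unexposed = 72/167 = 0.43114; RR = 0.36717
OR/RR = 0.24815 / 0.36717 = 0.67585
The outcome is not rare, so the OR lies further from 1 than the RR.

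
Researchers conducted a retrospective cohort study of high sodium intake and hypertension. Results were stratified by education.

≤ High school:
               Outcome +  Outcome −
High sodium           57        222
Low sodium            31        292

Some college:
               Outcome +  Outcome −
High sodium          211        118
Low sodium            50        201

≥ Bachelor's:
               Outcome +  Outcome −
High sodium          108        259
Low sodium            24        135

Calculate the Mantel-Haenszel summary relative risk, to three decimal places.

2.598

RR_MH = Σ(aᵢ·n₀ᵢ/nᵢ) / Σ(cᵢ·n₁ᵢ/nᵢ), with n₁ᵢ = aᵢ+bᵢ (exposed), n₀ᵢ = cᵢ+dᵢ (unexposed), nᵢ = n₁ᵢ+n₀ᵢ.
Stratum 1 (≤ High school): n₁ = 279, n₀ = 323, n = 602; a·n₀/n = 57·323/602 = 30.5831; c·n₁/n = 31·279/602 = 14.3671
Stratum 2 (Some college): n₁ = 329, n₀ = 251, n = 580; a·n₀/n = 211·251/580 = 91.3121; c·n₁/n = 50·329/580 = 28.3621
Stratum 3 (≥ Bachelor's): n₁ = 367, n₀ = 159, n = 526; a·n₀/n = 108·159/526 = 32.6464; c·n₁/n = 24·367/526 = 16.7452
RR_MH = (30.5831 + 91.3121 + 32.6464) / (14.3671 + 28.3621 + 16.7452) = 154.5415 / 59.4744 = 2.59845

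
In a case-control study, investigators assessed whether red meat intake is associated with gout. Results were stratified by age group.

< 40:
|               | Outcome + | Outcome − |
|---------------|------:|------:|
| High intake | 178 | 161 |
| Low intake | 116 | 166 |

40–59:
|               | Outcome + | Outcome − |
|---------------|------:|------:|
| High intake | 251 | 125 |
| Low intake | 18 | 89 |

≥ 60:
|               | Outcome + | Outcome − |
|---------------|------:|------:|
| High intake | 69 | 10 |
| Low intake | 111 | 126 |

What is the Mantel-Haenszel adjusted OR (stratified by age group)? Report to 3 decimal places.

OR_MH = Σ(aᵢdᵢ/nᵢ) / Σ(bᵢcᵢ/nᵢ), where nᵢ is the stratum total.
Stratum 1 (< 40): n = 621; a·d/n = 178·166/621 = 47.5813; b·c/n = 161·116/621 = 30.0741
Stratum 2 (40–59): n = 483; a·d/n = 251·89/483 = 46.2505; b·c/n = 125·18/483 = 4.6584
Stratum 3 (≥ 60): n = 316; a·d/n = 69·126/316 = 27.5127; b·c/n = 10·111/316 = 3.5127
OR_MH = (47.5813 + 46.2505 + 27.5127) / (30.0741 + 4.6584 + 3.5127) = 121.3445 / 38.2451 = 3.17281

3.173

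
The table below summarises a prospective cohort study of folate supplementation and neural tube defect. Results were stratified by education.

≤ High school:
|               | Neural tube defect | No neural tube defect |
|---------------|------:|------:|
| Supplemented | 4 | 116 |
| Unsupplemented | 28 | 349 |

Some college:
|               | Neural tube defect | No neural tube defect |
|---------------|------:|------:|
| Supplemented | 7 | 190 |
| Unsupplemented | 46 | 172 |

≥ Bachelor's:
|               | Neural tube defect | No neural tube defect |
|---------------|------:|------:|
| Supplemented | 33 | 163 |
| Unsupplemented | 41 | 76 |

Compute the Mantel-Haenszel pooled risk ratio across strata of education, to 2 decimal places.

RR_MH = Σ(aᵢ·n₀ᵢ/nᵢ) / Σ(cᵢ·n₁ᵢ/nᵢ), with n₁ᵢ = aᵢ+bᵢ (exposed), n₀ᵢ = cᵢ+dᵢ (unexposed), nᵢ = n₁ᵢ+n₀ᵢ.
Stratum 1 (≤ High school): n₁ = 120, n₀ = 377, n = 497; a·n₀/n = 4·377/497 = 3.0342; c·n₁/n = 28·120/497 = 6.7606
Stratum 2 (Some college): n₁ = 197, n₀ = 218, n = 415; a·n₀/n = 7·218/415 = 3.6771; c·n₁/n = 46·197/415 = 21.8361
Stratum 3 (≥ Bachelor's): n₁ = 196, n₀ = 117, n = 313; a·n₀/n = 33·117/313 = 12.3355; c·n₁/n = 41·196/313 = 25.6741
RR_MH = (3.0342 + 3.6771 + 12.3355) / (6.7606 + 21.8361 + 25.6741) = 19.0468 / 54.2708 = 0.35096

0.35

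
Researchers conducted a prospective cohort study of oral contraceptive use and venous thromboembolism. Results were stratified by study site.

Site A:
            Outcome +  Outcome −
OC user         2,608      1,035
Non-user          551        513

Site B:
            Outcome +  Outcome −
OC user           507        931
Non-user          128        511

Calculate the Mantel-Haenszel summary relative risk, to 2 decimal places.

RR_MH = Σ(aᵢ·n₀ᵢ/nᵢ) / Σ(cᵢ·n₁ᵢ/nᵢ), with n₁ᵢ = aᵢ+bᵢ (exposed), n₀ᵢ = cᵢ+dᵢ (unexposed), nᵢ = n₁ᵢ+n₀ᵢ.
Stratum 1 (Site A): n₁ = 3643, n₀ = 1064, n = 4707; a·n₀/n = 2608·1064/4707 = 589.5288; c·n₁/n = 551·3643/4707 = 426.4485
Stratum 2 (Site B): n₁ = 1438, n₀ = 639, n = 2077; a·n₀/n = 507·639/2077 = 155.9812; c·n₁/n = 128·1438/2077 = 88.6201
RR_MH = (589.5288 + 155.9812) / (426.4485 + 88.6201) = 745.5100 / 515.0686 = 1.44740

1.45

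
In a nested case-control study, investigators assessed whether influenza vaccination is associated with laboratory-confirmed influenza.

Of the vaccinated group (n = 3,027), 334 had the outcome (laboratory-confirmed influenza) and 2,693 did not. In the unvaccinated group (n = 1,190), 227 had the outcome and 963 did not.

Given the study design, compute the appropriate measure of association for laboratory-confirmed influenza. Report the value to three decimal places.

From the description: a = 334, b = 2693, c = 227, d = 963.
This is a nested case-control study: participants were sampled on outcome status, so risks in the source population cannot be estimated directly — relative risk is not valid here. The odds ratio is the appropriate measure.
OR = (a·d)/(b·c) = (334 × 963) / (2693 × 227) = 321642 / 611311 = 0.52615

0.526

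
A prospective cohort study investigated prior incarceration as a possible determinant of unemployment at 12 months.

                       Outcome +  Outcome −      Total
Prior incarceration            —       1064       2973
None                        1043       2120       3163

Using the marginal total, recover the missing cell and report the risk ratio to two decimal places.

The missing cell is in the exposed row: 2973 − 1064 = 1909.
So a = 1909, b = 1064, c = 1043, d = 2120.
RR = [a/(a+b)] / [c/(c+d)] = (1909/2973) / (1043/3163) = 0.64211/0.32975 = 1.94727

1.95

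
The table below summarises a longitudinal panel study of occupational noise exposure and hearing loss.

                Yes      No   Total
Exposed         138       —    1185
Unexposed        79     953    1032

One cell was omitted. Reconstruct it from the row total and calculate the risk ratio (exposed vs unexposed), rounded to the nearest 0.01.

The missing cell is in the exposed row: 1185 − 138 = 1047.
So a = 138, b = 1047, c = 79, d = 953.
RR = [a/(a+b)] / [c/(c+d)] = (138/1185) / (79/1032) = 0.11646/0.07655 = 1.52129

1.52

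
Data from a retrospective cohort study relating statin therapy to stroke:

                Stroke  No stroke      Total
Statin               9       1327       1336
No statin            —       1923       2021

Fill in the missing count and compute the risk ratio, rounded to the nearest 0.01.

0.14

The missing cell is in the unexposed row: 2021 − 1923 = 98.
So a = 9, b = 1327, c = 98, d = 1923.
RR = [a/(a+b)] / [c/(c+d)] = (9/1336) / (98/2021) = 0.00674/0.04849 = 0.13892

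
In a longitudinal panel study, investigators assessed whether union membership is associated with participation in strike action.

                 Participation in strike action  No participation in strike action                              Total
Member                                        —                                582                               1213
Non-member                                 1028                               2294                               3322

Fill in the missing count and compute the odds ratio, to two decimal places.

2.42

The missing cell is in the exposed row: 1213 − 582 = 631.
So a = 631, b = 582, c = 1028, d = 2294.
OR = (a·d)/(b·c) = (631 × 2294) / (582 × 1028) = 1447514 / 598296 = 2.41939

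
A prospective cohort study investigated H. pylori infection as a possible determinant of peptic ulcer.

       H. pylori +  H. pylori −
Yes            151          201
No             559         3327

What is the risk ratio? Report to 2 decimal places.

3.73

Reading the table with exposure as columns: a = 151 (H. pylori +, case), b = 559 (H. pylori +, non-case), c = 201 (H. pylori −, case), d = 3327.
Risk in exposed = 151/710 = 0.21268; risk in unexposed = 201/3528 = 0.05697.
RR = 0.21268 / 0.05697 = 3.73294
The risk among the exposed is 3.73 times that among the unexposed.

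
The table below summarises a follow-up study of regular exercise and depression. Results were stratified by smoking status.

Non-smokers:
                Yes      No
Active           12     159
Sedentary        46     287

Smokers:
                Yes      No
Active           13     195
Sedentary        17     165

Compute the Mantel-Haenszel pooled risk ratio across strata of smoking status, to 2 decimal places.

0.57

RR_MH = Σ(aᵢ·n₀ᵢ/nᵢ) / Σ(cᵢ·n₁ᵢ/nᵢ), with n₁ᵢ = aᵢ+bᵢ (exposed), n₀ᵢ = cᵢ+dᵢ (unexposed), nᵢ = n₁ᵢ+n₀ᵢ.
Stratum 1 (Non-smokers): n₁ = 171, n₀ = 333, n = 504; a·n₀/n = 12·333/504 = 7.9286; c·n₁/n = 46·171/504 = 15.6071
Stratum 2 (Smokers): n₁ = 208, n₀ = 182, n = 390; a·n₀/n = 13·182/390 = 6.0667; c·n₁/n = 17·208/390 = 9.0667
RR_MH = (7.9286 + 6.0667) / (15.6071 + 9.0667) = 13.9952 / 24.6738 = 0.56721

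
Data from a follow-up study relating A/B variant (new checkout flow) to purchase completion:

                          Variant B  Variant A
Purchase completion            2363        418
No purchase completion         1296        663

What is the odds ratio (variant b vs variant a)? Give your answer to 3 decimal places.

Reading the table with exposure as columns: a = 2363 (Variant B, case), b = 1296 (Variant B, non-case), c = 418 (Variant A, case), d = 663.
OR = (a·d)/(b·c) = (2363 × 663) / (1296 × 418) = 1566669 / 541728 = 2.89198
The odds of purchase completion are about 2.89 times as high in the variant b group.

2.892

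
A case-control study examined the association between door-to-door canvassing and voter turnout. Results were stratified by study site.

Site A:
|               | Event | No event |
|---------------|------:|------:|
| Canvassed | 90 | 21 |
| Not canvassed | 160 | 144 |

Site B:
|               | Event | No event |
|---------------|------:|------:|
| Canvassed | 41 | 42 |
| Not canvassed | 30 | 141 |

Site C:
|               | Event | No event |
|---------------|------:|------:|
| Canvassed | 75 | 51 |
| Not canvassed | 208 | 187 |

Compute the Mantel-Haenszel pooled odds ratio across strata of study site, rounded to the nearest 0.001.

2.421

OR_MH = Σ(aᵢdᵢ/nᵢ) / Σ(bᵢcᵢ/nᵢ), where nᵢ is the stratum total.
Stratum 1 (Site A): n = 415; a·d/n = 90·144/415 = 31.2289; b·c/n = 21·160/415 = 8.0964
Stratum 2 (Site B): n = 254; a·d/n = 41·141/254 = 22.7598; b·c/n = 42·30/254 = 4.9606
Stratum 3 (Site C): n = 521; a·d/n = 75·187/521 = 26.9194; b·c/n = 51·208/521 = 20.3608
OR_MH = (31.2289 + 22.7598 + 26.9194) / (8.0964 + 4.9606 + 20.3608) = 80.9081 / 33.4179 = 2.42110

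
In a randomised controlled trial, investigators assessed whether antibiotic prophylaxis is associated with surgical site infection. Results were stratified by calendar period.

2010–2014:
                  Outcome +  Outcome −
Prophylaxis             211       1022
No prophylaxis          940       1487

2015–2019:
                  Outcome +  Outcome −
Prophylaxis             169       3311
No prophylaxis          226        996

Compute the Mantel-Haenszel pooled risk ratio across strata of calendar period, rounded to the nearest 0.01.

0.38

RR_MH = Σ(aᵢ·n₀ᵢ/nᵢ) / Σ(cᵢ·n₁ᵢ/nᵢ), with n₁ᵢ = aᵢ+bᵢ (exposed), n₀ᵢ = cᵢ+dᵢ (unexposed), nᵢ = n₁ᵢ+n₀ᵢ.
Stratum 1 (2010–2014): n₁ = 1233, n₀ = 2427, n = 3660; a·n₀/n = 211·2427/3660 = 139.9172; c·n₁/n = 940·1233/3660 = 316.6721
Stratum 2 (2015–2019): n₁ = 3480, n₀ = 1222, n = 4702; a·n₀/n = 169·1222/4702 = 43.9213; c·n₁/n = 226·3480/4702 = 167.2650
RR_MH = (139.9172 + 43.9213) / (316.6721 + 167.2650) = 183.8385 / 483.9371 = 0.37988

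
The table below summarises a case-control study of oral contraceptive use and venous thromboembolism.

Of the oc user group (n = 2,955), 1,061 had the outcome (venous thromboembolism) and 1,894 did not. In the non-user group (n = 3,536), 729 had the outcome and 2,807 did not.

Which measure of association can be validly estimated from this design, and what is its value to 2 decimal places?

2.16

From the description: a = 1061, b = 1894, c = 729, d = 2807.
This is a case-control study: participants were sampled on outcome status, so risks in the source population cannot be estimated directly — relative risk is not valid here. The odds ratio is the appropriate measure.
OR = (a·d)/(b·c) = (1061 × 2807) / (1894 × 729) = 2978227 / 1380726 = 2.15700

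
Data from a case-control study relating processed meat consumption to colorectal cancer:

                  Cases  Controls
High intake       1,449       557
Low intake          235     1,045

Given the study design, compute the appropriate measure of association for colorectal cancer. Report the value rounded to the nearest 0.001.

Cells: a = 1449, b = 557, c = 235, d = 1045.
This is a case-control study: participants were sampled on outcome status, so risks in the source population cannot be estimated directly — relative risk is not valid here. The odds ratio is the appropriate measure.
OR = (a·d)/(b·c) = (1449 × 1045) / (557 × 235) = 1514205 / 130895 = 11.56809

11.568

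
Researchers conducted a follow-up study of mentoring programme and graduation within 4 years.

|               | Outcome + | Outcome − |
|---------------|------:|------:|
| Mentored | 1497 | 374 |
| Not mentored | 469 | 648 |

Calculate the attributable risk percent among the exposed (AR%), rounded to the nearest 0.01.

Cells: a = 1497, b = 374, c = 469, d = 648.
Risk in exposed = 1497/1871 = 0.80011; risk in unexposed = 469/1117 = 0.41987.
RR = 0.80011/0.41987 = 1.90559
AR% = (RR − 1)/RR × 100 = (1.90559 − 1)/1.90559 × 100 = 47.5227%

47.52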